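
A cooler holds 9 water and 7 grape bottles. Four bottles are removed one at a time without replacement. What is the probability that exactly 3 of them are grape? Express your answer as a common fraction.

9/52

One ordering (grape drawn first) has probability 7/16 × 6/15 × 5/14 × 9/13 = 1890/43680 = 9/208.
There are C(4,3) = 4 such orderings, each equally likely, so P = 4 × 9/208 = 9/52.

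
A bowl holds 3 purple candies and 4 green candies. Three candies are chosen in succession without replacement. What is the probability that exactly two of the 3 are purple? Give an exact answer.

One ordering (purple drawn first) has probability 3/7 × 2/6 × 4/5 = 24/210 = 4/35.
There are C(3,2) = 3 such orderings, each equally likely, so P = 3 × 4/35 = 12/35.

12/35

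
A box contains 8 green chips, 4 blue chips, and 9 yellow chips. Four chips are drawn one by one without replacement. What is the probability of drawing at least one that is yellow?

122/133

P(no yellow) = 12/21 × 11/20 × 10/19 × 9/18 = 11880/143640 = 11/133.
P(at least one) = 1 − 11/133 = 122/133.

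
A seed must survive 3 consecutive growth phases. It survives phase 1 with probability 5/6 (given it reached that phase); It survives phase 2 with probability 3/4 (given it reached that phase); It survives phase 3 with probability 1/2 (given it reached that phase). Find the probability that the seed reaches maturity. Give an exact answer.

5/16

Each stage is reached only if all earlier stages succeed, so
P = 5/6 × 3/4 × 1/2 = 15/48 = 5/16.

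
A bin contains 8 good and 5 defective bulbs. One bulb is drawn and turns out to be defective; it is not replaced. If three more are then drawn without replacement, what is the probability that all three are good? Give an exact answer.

14/55

After the first draw, 8 of the remaining 12 bulbs are good.
P = 8/12 × 7/11 × 6/10 = 336/1320 = 14/55.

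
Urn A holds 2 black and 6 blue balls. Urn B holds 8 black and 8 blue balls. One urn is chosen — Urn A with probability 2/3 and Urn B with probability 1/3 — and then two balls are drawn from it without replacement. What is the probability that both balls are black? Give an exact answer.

From Urn A: P(both black) = (2/8)(1/7) = 1/28.
From Urn B: P(both black) = (8/16)(7/15) = 7/30.
Total probability = (2/3)(1/28) + (1/3)(7/30) = 32/315.

32/315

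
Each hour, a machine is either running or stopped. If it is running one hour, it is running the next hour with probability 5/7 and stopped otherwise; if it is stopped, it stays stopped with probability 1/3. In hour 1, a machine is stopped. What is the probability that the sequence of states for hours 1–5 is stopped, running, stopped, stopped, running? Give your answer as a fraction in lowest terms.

8/189

Hour 1 is given. For each transition, use the conditional probability from the current state:
P(running | stopped) = 2/3; P(stopped | running) = 2/7; P(stopped | stopped) = 1/3; P(running | stopped) = 2/3.
P = 2/3 × 2/7 × 1/3 × 2/3 = 8/189.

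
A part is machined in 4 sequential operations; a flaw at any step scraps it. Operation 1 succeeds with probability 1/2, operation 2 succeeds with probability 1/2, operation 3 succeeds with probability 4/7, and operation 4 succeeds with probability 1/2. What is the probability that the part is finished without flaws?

1/14

Each stage is reached only if all earlier stages succeed, so
P = 1/2 × 1/2 × 4/7 × 1/2 = 4/56 = 1/14.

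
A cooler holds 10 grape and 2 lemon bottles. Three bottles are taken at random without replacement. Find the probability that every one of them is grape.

6/11

P = 10/12 × 9/11 × 8/10 = 720/1320 = 6/11.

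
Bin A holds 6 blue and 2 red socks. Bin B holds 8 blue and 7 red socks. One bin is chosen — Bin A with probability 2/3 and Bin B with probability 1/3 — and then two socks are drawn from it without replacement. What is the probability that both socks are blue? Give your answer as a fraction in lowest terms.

281/630

From Bin A: P(both blue) = (6/8)(5/7) = 15/28.
From Bin B: P(both blue) = (8/15)(7/14) = 4/15.
Total probability = (2/3)(15/28) + (1/3)(4/15) = 281/630.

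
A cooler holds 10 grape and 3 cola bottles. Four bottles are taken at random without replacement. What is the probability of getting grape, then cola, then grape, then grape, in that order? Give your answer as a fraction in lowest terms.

Chain rule:
P = 10/13 × 3/12 × 9/11 × 8/10 = 2160/17160 = 18/143.

18/143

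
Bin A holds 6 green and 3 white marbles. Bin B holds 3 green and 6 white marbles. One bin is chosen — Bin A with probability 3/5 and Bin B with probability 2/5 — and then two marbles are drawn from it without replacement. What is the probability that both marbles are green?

17/60

From Bin A: P(both green) = (6/9)(5/8) = 5/12.
From Bin B: P(both green) = (3/9)(2/8) = 1/12.
Total probability = (3/5)(5/12) + (2/5)(1/12) = 17/60.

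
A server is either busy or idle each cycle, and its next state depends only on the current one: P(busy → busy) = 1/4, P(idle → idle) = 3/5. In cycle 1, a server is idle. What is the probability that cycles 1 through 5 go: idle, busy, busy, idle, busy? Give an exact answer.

Cycle 1 is given. For each transition, use the conditional probability from the current state:
P(busy | idle) = 2/5; P(busy | busy) = 1/4; P(idle | busy) = 3/4; P(busy | idle) = 2/5.
P = 2/5 × 1/4 × 3/4 × 2/5 = 12/400 = 3/100.

3/100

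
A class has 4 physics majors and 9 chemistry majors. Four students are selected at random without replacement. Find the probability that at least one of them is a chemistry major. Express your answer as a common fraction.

P(no chemistry majors) = 4/13 × 3/12 × 2/11 × 1/10 = 24/17160 = 1/715.
P(at least one) = 1 − 1/715 = 714/715.

714/715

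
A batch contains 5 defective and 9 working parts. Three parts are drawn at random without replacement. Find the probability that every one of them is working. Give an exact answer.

3/13

P = 9/14 × 8/13 × 7/12 = 504/2184 = 3/13.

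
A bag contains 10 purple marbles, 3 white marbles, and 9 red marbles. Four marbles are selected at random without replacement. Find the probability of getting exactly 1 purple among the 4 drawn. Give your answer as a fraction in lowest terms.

One ordering (purple drawn first) has probability 10/22 × 12/21 × 11/20 × 10/19 = 13200/175560 = 10/133.
There are C(4,1) = 4 such orderings, each equally likely, so P = 4 × 10/133 = 40/133.

40/133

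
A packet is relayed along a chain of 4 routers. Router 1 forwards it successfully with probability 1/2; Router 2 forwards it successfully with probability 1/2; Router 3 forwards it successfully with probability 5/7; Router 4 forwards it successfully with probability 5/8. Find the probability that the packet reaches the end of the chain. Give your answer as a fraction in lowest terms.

Each stage is reached only if all earlier stages succeed, so
P = 1/2 × 1/2 × 5/7 × 5/8 = 25/224.

25/224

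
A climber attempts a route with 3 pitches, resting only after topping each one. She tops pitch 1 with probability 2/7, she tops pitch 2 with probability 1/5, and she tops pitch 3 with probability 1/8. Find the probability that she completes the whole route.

The events are sequential, so multiply the conditional probabilities:
P = 2/7 × 1/5 × 1/8 = 2/280 = 1/140.

1/140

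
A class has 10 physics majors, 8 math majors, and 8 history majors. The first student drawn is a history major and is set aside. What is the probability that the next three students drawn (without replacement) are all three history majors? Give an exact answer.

After the first draw, 7 of the remaining 25 students are history majors.
P = 7/25 × 6/24 × 5/23 = 210/13800 = 7/460.

7/460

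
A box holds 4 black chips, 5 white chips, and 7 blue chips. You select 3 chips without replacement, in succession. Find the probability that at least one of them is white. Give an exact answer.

79/112

P(no white) = 11/16 × 10/15 × 9/14 = 990/3360 = 33/112.
P(at least one) = 1 − 33/112 = 79/112.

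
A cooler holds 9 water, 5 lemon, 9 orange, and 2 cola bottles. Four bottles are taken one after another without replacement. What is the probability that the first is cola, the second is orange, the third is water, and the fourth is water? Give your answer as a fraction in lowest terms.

27/6325

Multiply the probability of each draw given the previous ones:
P = 2/25 × 9/24 × 9/23 × 8/22 = 1296/303600 = 27/6325.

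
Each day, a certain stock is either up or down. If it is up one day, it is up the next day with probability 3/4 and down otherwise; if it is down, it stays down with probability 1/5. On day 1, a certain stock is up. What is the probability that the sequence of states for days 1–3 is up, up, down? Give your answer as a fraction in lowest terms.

3/16

Day 1 is given. For each transition, use the conditional probability from the current state:
P(up | up) = 3/4; P(down | up) = 1/4.
P = 3/4 × 1/4 = 3/16.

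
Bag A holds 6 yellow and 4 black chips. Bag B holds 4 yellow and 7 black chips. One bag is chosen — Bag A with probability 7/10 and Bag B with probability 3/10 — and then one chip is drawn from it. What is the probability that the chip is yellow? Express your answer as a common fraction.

291/550

From Bag A: P(yellow) = 6/10.
From Bag B: P(yellow) = 4/11.
Total probability = (7/10)(6/10) + (3/10)(4/11) = 291/550.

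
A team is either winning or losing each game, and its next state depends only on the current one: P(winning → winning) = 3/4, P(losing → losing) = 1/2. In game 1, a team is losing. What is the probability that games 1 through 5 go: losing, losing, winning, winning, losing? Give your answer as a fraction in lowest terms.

3/64

Game 1 is given. For each transition, use the conditional probability from the current state:
P(losing | losing) = 1/2; P(winning | losing) = 1/2; P(winning | winning) = 3/4; P(losing | winning) = 1/4.
P = 1/2 × 1/2 × 3/4 × 1/4 = 3/64.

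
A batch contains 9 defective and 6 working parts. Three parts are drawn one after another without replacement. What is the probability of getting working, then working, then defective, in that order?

9/91

Chain rule:
P = 6/15 × 5/14 × 9/13 = 270/2730 = 9/91.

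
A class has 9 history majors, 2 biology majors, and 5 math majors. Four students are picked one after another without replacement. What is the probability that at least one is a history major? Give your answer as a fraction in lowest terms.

P(no history majors) = 7/16 × 6/15 × 5/14 × 4/13 = 840/43680 = 1/52.
P(at least one) = 1 − 1/52 = 51/52.

51/52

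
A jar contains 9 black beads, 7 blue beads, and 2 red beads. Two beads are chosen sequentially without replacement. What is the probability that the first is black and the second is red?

1/17

Each draw changes the counts, so multiply the conditional probabilities along the sequence:
P = 9/18 × 2/17 = 18/306 = 1/17.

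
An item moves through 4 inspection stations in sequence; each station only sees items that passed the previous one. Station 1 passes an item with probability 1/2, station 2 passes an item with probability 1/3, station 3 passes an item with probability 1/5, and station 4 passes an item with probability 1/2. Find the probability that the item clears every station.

Multiplying along the chain,
P = 1/2 × 1/3 × 1/5 × 1/2 = 1/60.

1/60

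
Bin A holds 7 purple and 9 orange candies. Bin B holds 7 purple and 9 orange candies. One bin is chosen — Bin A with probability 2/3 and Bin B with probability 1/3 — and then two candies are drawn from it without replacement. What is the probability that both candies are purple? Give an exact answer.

7/40

From Bin A: P(both purple) = (7/16)(6/15) = 7/40.
From Bin B: P(both purple) = (7/16)(6/15) = 7/40.
Total probability = (2/3)(7/40) + (1/3)(7/40) = 7/40.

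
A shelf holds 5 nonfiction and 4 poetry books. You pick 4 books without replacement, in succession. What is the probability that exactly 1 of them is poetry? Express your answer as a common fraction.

20/63

One ordering (poetry drawn first) has probability 4/9 × 5/8 × 4/7 × 3/6 = 240/3024 = 5/63.
There are C(4,1) = 4 such orderings, each equally likely, so P = 4 × 5/63 = 20/63.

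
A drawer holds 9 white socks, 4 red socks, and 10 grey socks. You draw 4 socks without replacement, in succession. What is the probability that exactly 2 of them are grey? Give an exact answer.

702/1771

One ordering (grey drawn first) has probability 10/23 × 9/22 × 13/21 × 12/20 = 14040/212520 = 117/1771.
There are C(4,2) = 6 such orderings, each equally likely, so P = 6 × 117/1771 = 702/1771.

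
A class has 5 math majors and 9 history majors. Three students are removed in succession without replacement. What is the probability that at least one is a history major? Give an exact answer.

177/182

P(no history majors) = 5/14 × 4/13 × 3/12 = 60/2184 = 5/182.
P(at least one) = 1 − 5/182 = 177/182.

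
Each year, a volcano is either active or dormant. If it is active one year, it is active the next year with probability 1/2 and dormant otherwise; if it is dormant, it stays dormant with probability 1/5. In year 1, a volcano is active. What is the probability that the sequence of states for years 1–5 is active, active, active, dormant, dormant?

1/40

Year 1 is given. For each transition, use the conditional probability from the current state:
P(active | active) = 1/2; P(active | active) = 1/2; P(dormant | active) = 1/2; P(dormant | dormant) = 1/5.
P = 1/2 × 1/2 × 1/2 × 1/5 = 1/40.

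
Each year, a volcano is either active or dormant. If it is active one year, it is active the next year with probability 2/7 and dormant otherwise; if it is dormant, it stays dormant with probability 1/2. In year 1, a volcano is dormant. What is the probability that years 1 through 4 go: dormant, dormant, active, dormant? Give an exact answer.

Year 1 is given. For each transition, use the conditional probability from the current state:
P(dormant | dormant) = 1/2; P(active | dormant) = 1/2; P(dormant | active) = 5/7.
P = 1/2 × 1/2 × 5/7 = 5/28.

5/28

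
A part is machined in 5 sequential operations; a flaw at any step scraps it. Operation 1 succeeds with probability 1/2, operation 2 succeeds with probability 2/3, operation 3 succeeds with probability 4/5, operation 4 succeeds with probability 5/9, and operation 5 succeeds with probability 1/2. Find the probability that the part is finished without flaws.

Each stage is reached only if all earlier stages succeed, so
P = 1/2 × 2/3 × 4/5 × 5/9 × 1/2 = 40/540 = 2/27.

2/27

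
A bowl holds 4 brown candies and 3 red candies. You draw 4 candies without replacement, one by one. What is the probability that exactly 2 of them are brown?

18/35

One ordering (brown drawn first) has probability 4/7 × 3/6 × 3/5 × 2/4 = 72/840 = 3/35.
There are C(4,2) = 6 such orderings, each equally likely, so P = 6 × 3/35 = 18/35.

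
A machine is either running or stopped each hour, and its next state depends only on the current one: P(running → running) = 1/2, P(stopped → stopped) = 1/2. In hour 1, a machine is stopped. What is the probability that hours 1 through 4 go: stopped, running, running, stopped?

1/8

Hour 1 is given. For each transition, use the conditional probability from the current state:
P(running | stopped) = 1/2; P(running | running) = 1/2; P(stopped | running) = 1/2.
P = 1/2 × 1/2 × 1/2 = 1/8.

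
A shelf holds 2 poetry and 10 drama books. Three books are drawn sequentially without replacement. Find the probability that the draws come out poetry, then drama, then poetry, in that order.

1/66

Each draw changes the counts, so multiply the conditional probabilities along the sequence:
P = 2/12 × 10/11 × 1/10 = 20/1320 = 1/66.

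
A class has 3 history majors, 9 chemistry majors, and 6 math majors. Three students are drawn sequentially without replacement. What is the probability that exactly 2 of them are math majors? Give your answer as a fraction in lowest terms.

One ordering (math majors drawn first) has probability 6/18 × 5/17 × 12/16 = 360/4896 = 5/68.
There are C(3,2) = 3 such orderings, each equally likely, so P = 3 × 5/68 = 15/68.

15/68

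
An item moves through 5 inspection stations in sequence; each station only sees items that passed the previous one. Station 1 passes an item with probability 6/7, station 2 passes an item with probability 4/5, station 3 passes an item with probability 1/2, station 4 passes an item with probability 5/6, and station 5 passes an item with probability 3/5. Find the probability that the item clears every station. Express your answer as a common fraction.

The events are sequential, so multiply the conditional probabilities:
P = 6/7 × 4/5 × 1/2 × 5/6 × 3/5 = 360/2100 = 6/35.

6/35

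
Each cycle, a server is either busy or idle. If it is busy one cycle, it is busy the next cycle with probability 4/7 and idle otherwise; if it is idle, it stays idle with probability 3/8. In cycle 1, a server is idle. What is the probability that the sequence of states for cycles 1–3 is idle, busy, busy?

Cycle 1 is given. For each transition, use the conditional probability from the current state:
P(busy | idle) = 5/8; P(busy | busy) = 4/7.
P = 5/8 × 4/7 = 20/56 = 5/14.

5/14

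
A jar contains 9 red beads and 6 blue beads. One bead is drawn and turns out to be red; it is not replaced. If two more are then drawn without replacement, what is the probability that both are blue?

With the first bead removed, 6 blue remain out of 14.
P = 6/14 × 5/13 = 30/182 = 15/91.

15/91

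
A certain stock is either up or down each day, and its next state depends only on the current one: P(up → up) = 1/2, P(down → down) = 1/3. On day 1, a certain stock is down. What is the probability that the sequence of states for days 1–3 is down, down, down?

Day 1 is given. For each transition, use the conditional probability from the current state:
P(down | down) = 1/3; P(down | down) = 1/3.
P = 1/3 × 1/3 = 1/9.

1/9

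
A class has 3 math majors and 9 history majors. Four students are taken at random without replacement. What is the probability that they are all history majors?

14/55

P(all history majors) = 9/12 × 8/11 × 7/10 × 6/9 = 3024/11880 = 14/55.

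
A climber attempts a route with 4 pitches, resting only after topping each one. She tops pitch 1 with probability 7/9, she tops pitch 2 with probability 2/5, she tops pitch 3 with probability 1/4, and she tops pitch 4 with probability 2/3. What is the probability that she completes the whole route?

Multiplying along the chain,
P = 7/9 × 2/5 × 1/4 × 2/3 = 28/540 = 7/135.

7/135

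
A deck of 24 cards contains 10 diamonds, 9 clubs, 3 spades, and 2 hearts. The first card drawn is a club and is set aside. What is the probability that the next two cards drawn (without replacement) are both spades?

3/253

With the first card removed, 3 spades remain out of 23.
P = 3/23 × 2/22 = 6/506 = 3/253.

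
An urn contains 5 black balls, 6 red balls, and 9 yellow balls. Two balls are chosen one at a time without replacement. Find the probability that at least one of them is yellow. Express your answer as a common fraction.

P(no yellow) = 11/20 × 10/19 = 110/380 = 11/38.
P(at least one) = 1 − 11/38 = 27/38.

27/38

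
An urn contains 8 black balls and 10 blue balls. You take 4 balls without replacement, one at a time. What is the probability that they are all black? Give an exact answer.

P(all black) = 8/18 × 7/17 × 6/16 × 5/15 = 1680/73440 = 7/306.

7/306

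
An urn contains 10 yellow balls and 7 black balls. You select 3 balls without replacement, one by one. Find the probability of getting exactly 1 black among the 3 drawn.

One ordering (black drawn first) has probability 7/17 × 10/16 × 9/15 = 630/4080 = 21/136.
There are C(3,1) = 3 such orderings, each equally likely, so P = 3 × 21/136 = 63/136.

63/136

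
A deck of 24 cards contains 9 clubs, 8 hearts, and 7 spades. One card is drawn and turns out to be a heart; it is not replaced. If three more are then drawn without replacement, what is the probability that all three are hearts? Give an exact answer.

5/253

After the first draw, 7 of the remaining 23 cards are hearts.
P = 7/23 × 6/22 × 5/21 = 210/10626 = 5/253.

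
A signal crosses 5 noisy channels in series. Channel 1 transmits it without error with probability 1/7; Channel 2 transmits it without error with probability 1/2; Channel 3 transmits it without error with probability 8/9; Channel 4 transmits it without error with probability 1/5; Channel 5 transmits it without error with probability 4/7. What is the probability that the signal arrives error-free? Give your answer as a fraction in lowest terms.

The events are sequential, so multiply the conditional probabilities:
P = 1/7 × 1/2 × 8/9 × 1/5 × 4/7 = 32/4410 = 16/2205.

16/2205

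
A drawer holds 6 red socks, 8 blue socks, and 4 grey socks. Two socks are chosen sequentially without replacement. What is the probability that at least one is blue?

12/17

P(no blue) = 10/18 × 9/17 = 90/306 = 5/17.
P(at least one) = 1 − 5/17 = 12/17.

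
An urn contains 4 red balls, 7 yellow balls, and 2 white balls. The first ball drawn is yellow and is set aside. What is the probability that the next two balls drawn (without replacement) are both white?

After the first draw, 2 of the remaining 12 balls are white.
P = 2/12 × 1/11 = 2/132 = 1/66.

1/66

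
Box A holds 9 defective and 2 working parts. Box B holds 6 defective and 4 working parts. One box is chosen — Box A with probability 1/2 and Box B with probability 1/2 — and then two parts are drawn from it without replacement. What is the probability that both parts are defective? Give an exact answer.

From Box A: P(both defective) = (9/11)(8/10) = 36/55.
From Box B: P(both defective) = (6/10)(5/9) = 1/3.
Total probability = (1/2)(36/55) + (1/2)(1/3) = 163/330.

163/330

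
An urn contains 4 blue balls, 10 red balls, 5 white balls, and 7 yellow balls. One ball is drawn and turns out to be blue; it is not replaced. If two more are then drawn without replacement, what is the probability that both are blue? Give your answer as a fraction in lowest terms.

1/100

After the first draw, 3 of the remaining 25 balls are blue.
P = 3/25 × 2/24 = 6/600 = 1/100.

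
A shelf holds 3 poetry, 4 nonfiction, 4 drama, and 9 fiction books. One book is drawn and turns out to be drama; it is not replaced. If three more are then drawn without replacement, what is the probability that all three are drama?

With the first book removed, 3 drama remain out of 19.
P = 3/19 × 2/18 × 1/17 = 6/5814 = 1/969.

1/969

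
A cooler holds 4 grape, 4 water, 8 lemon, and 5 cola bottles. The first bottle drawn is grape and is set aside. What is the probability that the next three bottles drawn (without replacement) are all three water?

1/285

After the first draw, 4 of the remaining 20 bottles are water.
P = 4/20 × 3/19 × 2/18 = 24/6840 = 1/285.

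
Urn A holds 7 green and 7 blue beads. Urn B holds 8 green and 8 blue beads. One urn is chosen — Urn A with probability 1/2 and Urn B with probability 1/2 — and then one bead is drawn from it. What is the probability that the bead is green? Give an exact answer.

From Urn A: P(green) = 7/14.
From Urn B: P(green) = 8/16.
Total probability = (1/2)(7/14) + (1/2)(8/16) = 1/2.

1/2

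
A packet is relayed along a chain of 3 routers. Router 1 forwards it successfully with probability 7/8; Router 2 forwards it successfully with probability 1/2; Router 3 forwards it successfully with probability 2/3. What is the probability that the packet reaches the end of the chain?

Multiplying along the chain,
P = 7/8 × 1/2 × 2/3 = 14/48 = 7/24.

7/24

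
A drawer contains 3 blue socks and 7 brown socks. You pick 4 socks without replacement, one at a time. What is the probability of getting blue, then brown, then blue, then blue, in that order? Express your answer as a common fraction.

Each draw changes the counts, so multiply the conditional probabilities along the sequence:
P = 3/10 × 7/9 × 2/8 × 1/7 = 42/5040 = 1/120.

1/120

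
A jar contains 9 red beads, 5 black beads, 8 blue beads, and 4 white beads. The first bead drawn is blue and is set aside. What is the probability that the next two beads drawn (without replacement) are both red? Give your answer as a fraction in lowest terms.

With the first bead removed, 9 red remain out of 25.
P = 9/25 × 8/24 = 72/600 = 3/25.

3/25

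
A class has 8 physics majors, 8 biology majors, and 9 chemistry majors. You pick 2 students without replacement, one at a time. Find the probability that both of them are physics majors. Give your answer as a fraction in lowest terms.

7/75

P(every draw is a physics major) = 8/25 × 7/24 = 56/600 = 7/75.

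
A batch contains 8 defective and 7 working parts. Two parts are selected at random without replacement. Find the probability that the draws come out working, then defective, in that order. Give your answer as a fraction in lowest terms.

Each draw changes the counts, so multiply the conditional probabilities along the sequence:
P = 7/15 × 8/14 = 56/210 = 4/15.

4/15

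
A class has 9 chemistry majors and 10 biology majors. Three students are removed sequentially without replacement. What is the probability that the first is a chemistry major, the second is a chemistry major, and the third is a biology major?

Multiply the probability of each draw given the previous ones:
P = 9/19 × 8/18 × 10/17 = 720/5814 = 40/323.

40/323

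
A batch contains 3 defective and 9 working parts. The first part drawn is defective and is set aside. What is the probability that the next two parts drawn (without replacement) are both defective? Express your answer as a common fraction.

1/55

After the first draw, 2 of the remaining 11 parts are defective.
P = 2/11 × 1/10 = 2/110 = 1/55.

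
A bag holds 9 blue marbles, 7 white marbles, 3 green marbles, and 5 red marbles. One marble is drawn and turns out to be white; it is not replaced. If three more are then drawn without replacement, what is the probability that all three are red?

After the first draw, 5 of the remaining 23 marbles are red.
P = 5/23 × 4/22 × 3/21 = 60/10626 = 10/1771.

10/1771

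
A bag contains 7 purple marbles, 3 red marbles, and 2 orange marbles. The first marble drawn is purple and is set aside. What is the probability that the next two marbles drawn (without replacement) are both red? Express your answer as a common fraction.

3/55

With the first marble removed, 3 red remain out of 11.
P = 3/11 × 2/10 = 6/110 = 3/55.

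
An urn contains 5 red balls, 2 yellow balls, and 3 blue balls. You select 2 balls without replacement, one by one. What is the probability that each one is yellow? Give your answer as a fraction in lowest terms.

1/45

P(every draw is yellow) = 2/10 × 1/9 = 2/90 = 1/45.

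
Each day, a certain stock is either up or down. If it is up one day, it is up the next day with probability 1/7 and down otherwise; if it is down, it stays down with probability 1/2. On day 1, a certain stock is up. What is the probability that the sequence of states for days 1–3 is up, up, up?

Day 1 is given. For each transition, use the conditional probability from the current state:
P(up | up) = 1/7; P(up | up) = 1/7.
P = 1/7 × 1/7 = 1/49.

1/49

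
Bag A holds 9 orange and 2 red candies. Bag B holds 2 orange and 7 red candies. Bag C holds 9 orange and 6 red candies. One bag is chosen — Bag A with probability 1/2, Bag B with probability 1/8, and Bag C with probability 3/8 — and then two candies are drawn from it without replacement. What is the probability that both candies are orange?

50929/110880

From Bag A: P(both orange) = (9/11)(8/10) = 36/55.
From Bag B: P(both orange) = (2/9)(1/8) = 1/36.
From Bag C: P(both orange) = (9/15)(8/14) = 12/35.
Total probability = (1/2)(36/55) + (1/8)(1/36) + (3/8)(12/35) = 50929/110880.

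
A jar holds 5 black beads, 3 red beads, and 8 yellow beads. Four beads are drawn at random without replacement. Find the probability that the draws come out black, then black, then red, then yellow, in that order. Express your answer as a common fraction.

Chain rule:
P = 5/16 × 4/15 × 3/14 × 8/13 = 480/43680 = 1/91.

1/91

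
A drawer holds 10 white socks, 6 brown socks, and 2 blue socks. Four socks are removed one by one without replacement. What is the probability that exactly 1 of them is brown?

One ordering (brown drawn first) has probability 6/18 × 12/17 × 11/16 × 10/15 = 7920/73440 = 11/102.
There are C(4,1) = 4 such orderings, each equally likely, so P = 4 × 11/102 = 22/51.

22/51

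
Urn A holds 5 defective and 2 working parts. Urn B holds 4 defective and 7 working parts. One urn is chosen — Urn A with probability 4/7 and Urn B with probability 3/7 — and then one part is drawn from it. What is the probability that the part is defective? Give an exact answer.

From Urn A: P(defective) = 5/7.
From Urn B: P(defective) = 4/11.
Total probability = (4/7)(5/7) + (3/7)(4/11) = 304/539.

304/539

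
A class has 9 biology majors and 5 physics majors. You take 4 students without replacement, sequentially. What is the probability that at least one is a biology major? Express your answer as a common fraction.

P(no biology majors) = 5/14 × 4/13 × 3/12 × 2/11 = 120/24024 = 5/1001.
P(at least one) = 1 − 5/1001 = 996/1001.

996/1001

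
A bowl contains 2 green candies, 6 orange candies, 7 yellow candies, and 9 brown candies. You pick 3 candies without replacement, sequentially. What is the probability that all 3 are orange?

P(all orange) = 6/24 × 5/23 × 4/22 = 120/12144 = 5/506.

5/506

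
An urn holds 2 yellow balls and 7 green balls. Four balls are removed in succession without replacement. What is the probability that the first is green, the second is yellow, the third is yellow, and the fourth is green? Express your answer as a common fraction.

Each draw changes the counts, so multiply the conditional probabilities along the sequence:
P = 7/9 × 2/8 × 1/7 × 6/6 = 84/3024 = 1/36.

1/36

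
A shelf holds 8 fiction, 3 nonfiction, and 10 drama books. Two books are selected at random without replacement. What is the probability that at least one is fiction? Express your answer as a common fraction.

P(no fiction) = 13/21 × 12/20 = 156/420 = 13/35.
P(at least one) = 1 − 13/35 = 22/35.

22/35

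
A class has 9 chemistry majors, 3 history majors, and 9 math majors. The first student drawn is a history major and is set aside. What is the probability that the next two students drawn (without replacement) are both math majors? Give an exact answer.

With the first student removed, 9 math majors remain out of 20.
P = 9/20 × 8/19 = 72/380 = 18/95.

18/95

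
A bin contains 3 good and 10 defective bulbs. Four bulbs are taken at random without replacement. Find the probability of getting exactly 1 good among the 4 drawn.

One ordering (good drawn first) has probability 3/13 × 10/12 × 9/11 × 8/10 = 2160/17160 = 18/143.
There are C(4,1) = 4 such orderings, each equally likely, so P = 4 × 18/143 = 72/143.

72/143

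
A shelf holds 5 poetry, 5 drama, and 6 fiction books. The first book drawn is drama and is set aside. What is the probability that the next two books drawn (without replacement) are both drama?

2/35

With the first book removed, 4 drama remain out of 15.
P = 4/15 × 3/14 = 12/210 = 2/35.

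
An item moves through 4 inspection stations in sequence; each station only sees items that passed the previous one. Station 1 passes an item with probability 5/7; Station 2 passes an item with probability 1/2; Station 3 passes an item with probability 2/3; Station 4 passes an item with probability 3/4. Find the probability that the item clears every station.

Each stage is reached only if all earlier stages succeed, so
P = 5/7 × 1/2 × 2/3 × 3/4 = 30/168 = 5/28.

5/28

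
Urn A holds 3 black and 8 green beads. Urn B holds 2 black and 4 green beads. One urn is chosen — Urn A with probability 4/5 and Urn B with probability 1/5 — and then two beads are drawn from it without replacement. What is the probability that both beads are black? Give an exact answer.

From Urn A: P(both black) = (3/11)(2/10) = 3/55.
From Urn B: P(both black) = (2/6)(1/5) = 1/15.
Total probability = (4/5)(3/55) + (1/5)(1/15) = 47/825.

47/825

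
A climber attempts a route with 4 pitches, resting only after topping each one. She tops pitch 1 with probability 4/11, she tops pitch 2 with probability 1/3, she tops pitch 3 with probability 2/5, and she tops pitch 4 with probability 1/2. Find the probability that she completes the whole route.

4/165

The events are sequential, so multiply the conditional probabilities:
P = 4/11 × 1/3 × 2/5 × 1/2 = 8/330 = 4/165.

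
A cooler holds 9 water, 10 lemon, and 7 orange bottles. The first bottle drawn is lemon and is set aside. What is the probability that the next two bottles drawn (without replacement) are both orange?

7/100

With the first bottle removed, 7 orange remain out of 25.
P = 7/25 × 6/24 = 42/600 = 7/100.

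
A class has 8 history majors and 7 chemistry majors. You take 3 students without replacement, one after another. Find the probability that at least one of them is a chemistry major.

P(no chemistry majors) = 8/15 × 7/14 × 6/13 = 336/2730 = 8/65.
P(at least one) = 1 − 8/65 = 57/65.

57/65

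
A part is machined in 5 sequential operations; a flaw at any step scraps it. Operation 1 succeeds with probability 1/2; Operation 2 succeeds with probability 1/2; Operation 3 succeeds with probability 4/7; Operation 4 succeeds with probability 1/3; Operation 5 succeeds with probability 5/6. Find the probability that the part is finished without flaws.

The events are sequential, so multiply the conditional probabilities:
P = 1/2 × 1/2 × 4/7 × 1/3 × 5/6 = 20/504 = 5/126.

5/126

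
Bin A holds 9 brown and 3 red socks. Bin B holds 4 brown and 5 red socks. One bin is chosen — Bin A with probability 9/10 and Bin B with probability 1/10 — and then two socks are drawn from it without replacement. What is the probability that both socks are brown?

67/132

From Bin A: P(both brown) = (9/12)(8/11) = 6/11.
From Bin B: P(both brown) = (4/9)(3/8) = 1/6.
Total probability = (9/10)(6/11) + (1/10)(1/6) = 67/132.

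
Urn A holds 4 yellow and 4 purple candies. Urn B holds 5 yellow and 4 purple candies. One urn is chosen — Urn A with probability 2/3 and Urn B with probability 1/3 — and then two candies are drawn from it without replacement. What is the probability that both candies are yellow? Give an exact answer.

89/378

From Urn A: P(both yellow) = (4/8)(3/7) = 3/14.
From Urn B: P(both yellow) = (5/9)(4/8) = 5/18.
Total probability = (2/3)(3/14) + (1/3)(5/18) = 89/378.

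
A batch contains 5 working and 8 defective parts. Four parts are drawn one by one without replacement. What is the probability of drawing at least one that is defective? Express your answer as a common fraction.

P(no defective) = 5/13 × 4/12 × 3/11 × 2/10 = 120/17160 = 1/143.
P(at least one) = 1 − 1/143 = 142/143.

142/143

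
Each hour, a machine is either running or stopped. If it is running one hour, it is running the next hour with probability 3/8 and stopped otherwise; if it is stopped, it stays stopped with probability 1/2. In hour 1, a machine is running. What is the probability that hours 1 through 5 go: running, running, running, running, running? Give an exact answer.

Hour 1 is given. For each transition, use the conditional probability from the current state:
P(running | running) = 3/8; P(running | running) = 3/8; P(running | running) = 3/8; P(running | running) = 3/8.
P = 3/8 × 3/8 × 3/8 × 3/8 = 81/4096.

81/4096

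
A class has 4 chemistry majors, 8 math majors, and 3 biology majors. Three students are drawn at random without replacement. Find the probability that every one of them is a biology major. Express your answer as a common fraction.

1/455

P(every draw is a biology major) = 3/15 × 2/14 × 1/13 = 6/2730 = 1/455.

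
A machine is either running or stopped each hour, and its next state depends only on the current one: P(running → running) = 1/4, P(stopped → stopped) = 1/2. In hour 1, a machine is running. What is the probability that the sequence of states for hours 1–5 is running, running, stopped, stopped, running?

3/64

Hour 1 is given. For each transition, use the conditional probability from the current state:
P(running | running) = 1/4; P(stopped | running) = 3/4; P(stopped | stopped) = 1/2; P(running | stopped) = 1/2.
P = 1/4 × 3/4 × 1/2 × 1/2 = 3/64.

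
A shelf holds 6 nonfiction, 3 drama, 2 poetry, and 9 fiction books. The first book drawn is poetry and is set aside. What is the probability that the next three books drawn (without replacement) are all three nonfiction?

20/969

With the first book removed, 6 nonfiction remain out of 19.
P = 6/19 × 5/18 × 4/17 = 120/5814 = 20/969.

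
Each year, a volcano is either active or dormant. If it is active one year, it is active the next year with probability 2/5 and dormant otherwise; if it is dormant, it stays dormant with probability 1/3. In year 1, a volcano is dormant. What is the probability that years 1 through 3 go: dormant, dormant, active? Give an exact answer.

2/9

Year 1 is given. For each transition, use the conditional probability from the current state:
P(dormant | dormant) = 1/3; P(active | dormant) = 2/3.
P = 1/3 × 2/3 = 2/9.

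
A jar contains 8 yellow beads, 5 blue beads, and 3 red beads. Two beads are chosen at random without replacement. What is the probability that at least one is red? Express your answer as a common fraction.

7/20

P(no red) = 13/16 × 12/15 = 156/240 = 13/20.
P(at least one) = 1 − 13/20 = 7/20.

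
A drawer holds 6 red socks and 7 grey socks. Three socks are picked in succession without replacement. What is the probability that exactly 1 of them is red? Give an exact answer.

63/143

One ordering (red drawn first) has probability 6/13 × 7/12 × 6/11 = 252/1716 = 21/143.
There are C(3,1) = 3 such orderings, each equally likely, so P = 3 × 21/143 = 63/143.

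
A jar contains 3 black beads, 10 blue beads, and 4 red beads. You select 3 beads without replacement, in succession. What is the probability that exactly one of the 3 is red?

39/85

One ordering (red drawn first) has probability 4/17 × 13/16 × 12/15 = 624/4080 = 13/85.
There are C(3,1) = 3 such orderings, each equally likely, so P = 3 × 13/85 = 39/85.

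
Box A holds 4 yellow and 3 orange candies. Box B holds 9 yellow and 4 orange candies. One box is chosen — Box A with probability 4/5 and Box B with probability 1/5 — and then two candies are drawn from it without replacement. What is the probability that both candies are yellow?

From Box A: P(both yellow) = (4/7)(3/6) = 2/7.
From Box B: P(both yellow) = (9/13)(8/12) = 6/13.
Total probability = (4/5)(2/7) + (1/5)(6/13) = 146/455.

146/455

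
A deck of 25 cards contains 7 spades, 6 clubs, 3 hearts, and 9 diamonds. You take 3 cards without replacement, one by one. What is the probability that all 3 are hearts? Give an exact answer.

P(every draw is a heart) = 3/25 × 2/24 × 1/23 = 6/13800 = 1/2300.

1/2300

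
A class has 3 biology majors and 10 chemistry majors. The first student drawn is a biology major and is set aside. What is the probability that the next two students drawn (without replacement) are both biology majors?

1/66

With the first student removed, 2 biology majors remain out of 12.
P = 2/12 × 1/11 = 2/132 = 1/66.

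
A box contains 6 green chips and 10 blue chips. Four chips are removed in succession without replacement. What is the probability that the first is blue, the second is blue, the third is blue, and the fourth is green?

9/91

Multiply the probability of each draw given the previous ones:
P = 10/16 × 9/15 × 8/14 × 6/13 = 4320/43680 = 9/91.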